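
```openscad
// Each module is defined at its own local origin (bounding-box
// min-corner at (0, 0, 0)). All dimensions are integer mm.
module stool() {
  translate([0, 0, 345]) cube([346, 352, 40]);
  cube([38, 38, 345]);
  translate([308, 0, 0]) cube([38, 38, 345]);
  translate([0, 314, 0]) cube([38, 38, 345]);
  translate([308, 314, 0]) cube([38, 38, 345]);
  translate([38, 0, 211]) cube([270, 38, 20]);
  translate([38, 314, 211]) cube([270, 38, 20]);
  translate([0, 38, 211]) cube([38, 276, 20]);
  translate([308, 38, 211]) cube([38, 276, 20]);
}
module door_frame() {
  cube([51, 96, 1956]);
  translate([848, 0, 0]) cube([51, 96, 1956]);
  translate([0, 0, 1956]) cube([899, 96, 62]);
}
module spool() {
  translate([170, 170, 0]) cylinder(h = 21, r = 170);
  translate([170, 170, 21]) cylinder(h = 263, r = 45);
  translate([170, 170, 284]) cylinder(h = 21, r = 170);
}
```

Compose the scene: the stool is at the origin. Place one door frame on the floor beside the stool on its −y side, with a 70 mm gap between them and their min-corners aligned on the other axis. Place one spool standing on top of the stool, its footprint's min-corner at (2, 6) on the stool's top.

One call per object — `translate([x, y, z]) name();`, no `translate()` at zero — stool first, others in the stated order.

stool();
translate([0, -166, 0]) door_frame();
translate([2, 6, 385]) spool();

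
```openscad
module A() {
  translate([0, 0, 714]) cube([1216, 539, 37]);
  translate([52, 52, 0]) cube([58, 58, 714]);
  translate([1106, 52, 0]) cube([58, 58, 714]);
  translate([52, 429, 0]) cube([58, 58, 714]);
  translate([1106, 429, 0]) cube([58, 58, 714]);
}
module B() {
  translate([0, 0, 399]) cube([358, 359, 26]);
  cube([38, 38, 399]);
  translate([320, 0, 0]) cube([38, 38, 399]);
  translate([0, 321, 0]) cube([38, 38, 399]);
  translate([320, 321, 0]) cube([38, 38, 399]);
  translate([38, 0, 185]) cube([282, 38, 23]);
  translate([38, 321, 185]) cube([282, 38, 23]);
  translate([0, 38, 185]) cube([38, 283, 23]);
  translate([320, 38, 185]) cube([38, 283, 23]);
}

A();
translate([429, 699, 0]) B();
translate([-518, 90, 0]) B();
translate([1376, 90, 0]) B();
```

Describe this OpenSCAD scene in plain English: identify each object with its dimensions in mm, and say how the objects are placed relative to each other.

A is a rectangular dining table. The top is 1216×539×37 mm with its upper surface at z = 751 mm. It stands on four 58×58 mm square legs, each inset 52 mm from the nearest pair of top edges, running from the floor to the underside of the top.

B is a four-legged stool. The seat is 358×359 mm, 26 mm thick, top at z = 425 mm. It stands on four square legs, each 38×38 mm in cross-section, from z = 0 to the seat underside, each flush with a corner of the seat. Four stretchers, 38 mm wide and 23 mm tall, connect adjacent legs with their undersides at z = 185 mm, each running between the inner faces of the legs it joins and aligned with the legs' outer faces on the other axis.

Three stools sit around the table at the +y, −x, +x sides.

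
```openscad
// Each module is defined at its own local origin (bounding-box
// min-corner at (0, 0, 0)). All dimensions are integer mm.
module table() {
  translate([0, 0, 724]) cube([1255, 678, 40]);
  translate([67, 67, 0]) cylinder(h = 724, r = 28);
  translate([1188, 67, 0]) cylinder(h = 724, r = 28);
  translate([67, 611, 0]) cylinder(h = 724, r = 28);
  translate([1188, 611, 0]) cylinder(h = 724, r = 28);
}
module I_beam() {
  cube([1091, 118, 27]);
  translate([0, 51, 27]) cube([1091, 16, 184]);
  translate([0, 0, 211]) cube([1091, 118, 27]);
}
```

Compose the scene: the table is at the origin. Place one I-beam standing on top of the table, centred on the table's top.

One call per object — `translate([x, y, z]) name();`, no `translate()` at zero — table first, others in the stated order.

table();
translate([82, 280, 764]) I_beam();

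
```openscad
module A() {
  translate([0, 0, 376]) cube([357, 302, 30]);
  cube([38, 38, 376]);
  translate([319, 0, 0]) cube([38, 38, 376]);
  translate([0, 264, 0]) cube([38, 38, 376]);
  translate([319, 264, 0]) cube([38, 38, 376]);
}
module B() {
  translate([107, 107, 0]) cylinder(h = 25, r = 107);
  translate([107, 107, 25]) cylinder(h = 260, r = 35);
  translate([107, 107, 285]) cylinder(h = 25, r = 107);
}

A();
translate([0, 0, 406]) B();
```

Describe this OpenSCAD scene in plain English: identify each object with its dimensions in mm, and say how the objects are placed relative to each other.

A is a simple wooden stool: a rectangular seat 357 mm (x) by 302 mm (y), 30 mm thick, top face at z = 406 mm, on four square legs, each 38×38 mm in cross-section. The legs rest on z = 0, each flush with a corner of the seat.

B is a spool: two coaxial disc flanges of radius 107 mm and thickness 25 mm, joined by a core cylinder of radius 35 mm and height 260 mm. The lower flange rests on z = 0 and the three cylinders share a vertical axis.

The spool is on top of the stool.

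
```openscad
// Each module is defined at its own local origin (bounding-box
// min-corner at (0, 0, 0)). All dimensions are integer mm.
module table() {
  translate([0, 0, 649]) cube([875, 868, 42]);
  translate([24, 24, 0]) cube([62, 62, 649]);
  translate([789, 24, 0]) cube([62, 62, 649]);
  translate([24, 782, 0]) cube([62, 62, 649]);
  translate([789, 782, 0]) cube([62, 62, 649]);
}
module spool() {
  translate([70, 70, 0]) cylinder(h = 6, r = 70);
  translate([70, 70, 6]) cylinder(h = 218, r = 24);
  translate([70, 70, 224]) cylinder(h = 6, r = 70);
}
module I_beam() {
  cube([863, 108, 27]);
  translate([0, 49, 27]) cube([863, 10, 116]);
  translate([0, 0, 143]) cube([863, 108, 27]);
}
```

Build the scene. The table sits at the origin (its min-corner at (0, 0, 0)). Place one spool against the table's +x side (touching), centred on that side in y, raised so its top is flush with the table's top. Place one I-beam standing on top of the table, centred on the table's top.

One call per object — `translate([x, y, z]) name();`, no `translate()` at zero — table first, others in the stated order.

table();
translate([875, 364, 461]) spool();
translate([6, 380, 691]) I_beam();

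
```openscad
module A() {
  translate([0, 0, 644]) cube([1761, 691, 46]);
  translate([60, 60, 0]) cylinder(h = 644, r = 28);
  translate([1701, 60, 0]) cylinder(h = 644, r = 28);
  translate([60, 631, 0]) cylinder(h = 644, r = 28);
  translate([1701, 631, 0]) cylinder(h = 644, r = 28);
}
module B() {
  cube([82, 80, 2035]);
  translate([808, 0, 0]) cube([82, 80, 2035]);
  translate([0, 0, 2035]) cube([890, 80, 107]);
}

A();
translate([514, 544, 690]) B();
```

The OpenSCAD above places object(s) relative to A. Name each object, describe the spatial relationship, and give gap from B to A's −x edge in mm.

A is a table. B is a door frame. The door frame is on top of the table. The gap from the door frame to the table's −x edge is 514 mm.

The door frame's min-x is at 514; the table's min-x is 0; gap = 514 mm.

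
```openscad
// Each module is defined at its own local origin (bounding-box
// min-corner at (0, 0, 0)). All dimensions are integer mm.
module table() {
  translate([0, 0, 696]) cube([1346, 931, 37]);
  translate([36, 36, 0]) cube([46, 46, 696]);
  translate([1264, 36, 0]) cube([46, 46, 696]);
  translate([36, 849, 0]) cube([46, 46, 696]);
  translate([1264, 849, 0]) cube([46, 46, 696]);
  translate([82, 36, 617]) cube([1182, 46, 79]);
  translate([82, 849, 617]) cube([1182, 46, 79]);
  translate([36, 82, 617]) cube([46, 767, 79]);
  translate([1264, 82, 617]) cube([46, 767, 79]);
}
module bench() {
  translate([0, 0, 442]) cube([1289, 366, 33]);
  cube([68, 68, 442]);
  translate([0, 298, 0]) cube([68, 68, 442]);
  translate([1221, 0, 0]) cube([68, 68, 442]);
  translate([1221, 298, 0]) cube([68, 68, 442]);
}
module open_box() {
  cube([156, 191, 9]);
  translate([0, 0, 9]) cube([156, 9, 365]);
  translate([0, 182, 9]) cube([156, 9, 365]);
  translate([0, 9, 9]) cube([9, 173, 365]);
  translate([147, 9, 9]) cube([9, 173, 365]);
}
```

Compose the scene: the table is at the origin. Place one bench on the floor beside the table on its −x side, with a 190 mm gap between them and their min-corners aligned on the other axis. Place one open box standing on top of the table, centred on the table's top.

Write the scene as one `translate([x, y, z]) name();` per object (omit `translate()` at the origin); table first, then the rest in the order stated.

table();
translate([-1479, 0, 0]) bench();
translate([595, 370, 733]) open_box();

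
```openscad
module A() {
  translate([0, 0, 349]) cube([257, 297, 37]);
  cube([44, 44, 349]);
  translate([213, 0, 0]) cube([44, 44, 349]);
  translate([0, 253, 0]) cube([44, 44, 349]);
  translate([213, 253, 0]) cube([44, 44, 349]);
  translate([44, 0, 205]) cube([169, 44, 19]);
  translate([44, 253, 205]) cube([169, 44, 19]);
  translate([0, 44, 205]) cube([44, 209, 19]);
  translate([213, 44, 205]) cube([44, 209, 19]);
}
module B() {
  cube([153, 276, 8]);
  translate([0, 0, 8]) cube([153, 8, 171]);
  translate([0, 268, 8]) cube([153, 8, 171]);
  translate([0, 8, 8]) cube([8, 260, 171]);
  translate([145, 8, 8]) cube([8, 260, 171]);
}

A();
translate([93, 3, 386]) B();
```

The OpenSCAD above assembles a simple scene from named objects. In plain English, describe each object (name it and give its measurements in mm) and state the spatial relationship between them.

A is a simple wooden stool: a rectangular seat 257 mm (x) by 297 mm (y), 37 mm thick, top face at z = 386 mm, on four square legs, each 44×44 mm in cross-section. The legs rest on z = 0, each flush with a corner of the seat. Four stretchers, 44 mm wide and 19 mm tall, connect adjacent legs with their undersides at z = 205 mm, each running between the inner faces of the legs it joins and aligned with the legs' outer faces on the other axis.

B is an open-topped rectangular box: outside dimensions 153×276×179 mm, with a uniform wall and base thickness of 8 mm. The base is a full 153×276 slab on the floor; four walls sit on top of the base. The front and back walls (the −y and +y sides) span the full width; the two side walls fit between them.

The open box is on top of the stool.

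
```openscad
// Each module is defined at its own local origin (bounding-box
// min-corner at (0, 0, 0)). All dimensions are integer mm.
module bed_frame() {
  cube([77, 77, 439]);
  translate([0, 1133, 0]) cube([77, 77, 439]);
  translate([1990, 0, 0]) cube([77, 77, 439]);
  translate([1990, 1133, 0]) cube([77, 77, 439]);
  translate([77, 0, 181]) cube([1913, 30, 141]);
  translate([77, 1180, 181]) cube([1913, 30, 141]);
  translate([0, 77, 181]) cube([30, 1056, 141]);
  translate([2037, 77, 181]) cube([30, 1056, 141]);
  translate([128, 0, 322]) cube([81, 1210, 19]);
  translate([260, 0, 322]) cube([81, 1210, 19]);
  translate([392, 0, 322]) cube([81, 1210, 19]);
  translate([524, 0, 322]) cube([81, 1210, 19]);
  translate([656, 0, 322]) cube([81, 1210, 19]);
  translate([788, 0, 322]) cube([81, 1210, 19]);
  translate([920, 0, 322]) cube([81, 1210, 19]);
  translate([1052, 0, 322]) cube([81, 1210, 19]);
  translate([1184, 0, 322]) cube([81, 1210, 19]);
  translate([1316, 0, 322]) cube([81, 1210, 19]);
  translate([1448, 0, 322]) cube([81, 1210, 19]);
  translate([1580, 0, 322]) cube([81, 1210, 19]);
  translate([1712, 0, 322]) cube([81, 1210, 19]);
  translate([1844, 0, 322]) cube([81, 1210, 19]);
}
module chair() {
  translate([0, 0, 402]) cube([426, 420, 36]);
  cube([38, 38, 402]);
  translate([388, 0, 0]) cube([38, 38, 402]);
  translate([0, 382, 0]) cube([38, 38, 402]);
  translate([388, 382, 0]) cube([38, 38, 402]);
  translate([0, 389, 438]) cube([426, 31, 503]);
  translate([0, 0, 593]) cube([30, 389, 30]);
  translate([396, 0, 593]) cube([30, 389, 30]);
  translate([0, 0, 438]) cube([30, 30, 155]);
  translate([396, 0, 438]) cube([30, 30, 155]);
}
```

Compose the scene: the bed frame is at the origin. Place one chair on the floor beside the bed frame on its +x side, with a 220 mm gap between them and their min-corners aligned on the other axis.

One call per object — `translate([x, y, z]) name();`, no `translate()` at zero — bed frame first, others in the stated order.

bed_frame();
translate([2287, 0, 0]) chair();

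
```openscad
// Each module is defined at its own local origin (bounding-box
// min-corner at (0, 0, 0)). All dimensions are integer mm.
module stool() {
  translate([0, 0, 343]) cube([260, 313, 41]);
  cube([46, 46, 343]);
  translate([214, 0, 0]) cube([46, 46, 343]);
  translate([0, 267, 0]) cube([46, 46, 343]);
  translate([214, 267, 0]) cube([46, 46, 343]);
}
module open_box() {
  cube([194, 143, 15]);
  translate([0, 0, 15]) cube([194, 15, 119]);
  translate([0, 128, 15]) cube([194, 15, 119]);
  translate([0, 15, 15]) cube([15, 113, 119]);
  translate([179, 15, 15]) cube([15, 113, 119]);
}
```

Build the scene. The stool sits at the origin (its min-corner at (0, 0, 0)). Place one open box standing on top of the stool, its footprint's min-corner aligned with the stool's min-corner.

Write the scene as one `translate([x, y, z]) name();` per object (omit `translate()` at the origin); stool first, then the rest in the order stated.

stool();
translate([0, 0, 384]) open_box();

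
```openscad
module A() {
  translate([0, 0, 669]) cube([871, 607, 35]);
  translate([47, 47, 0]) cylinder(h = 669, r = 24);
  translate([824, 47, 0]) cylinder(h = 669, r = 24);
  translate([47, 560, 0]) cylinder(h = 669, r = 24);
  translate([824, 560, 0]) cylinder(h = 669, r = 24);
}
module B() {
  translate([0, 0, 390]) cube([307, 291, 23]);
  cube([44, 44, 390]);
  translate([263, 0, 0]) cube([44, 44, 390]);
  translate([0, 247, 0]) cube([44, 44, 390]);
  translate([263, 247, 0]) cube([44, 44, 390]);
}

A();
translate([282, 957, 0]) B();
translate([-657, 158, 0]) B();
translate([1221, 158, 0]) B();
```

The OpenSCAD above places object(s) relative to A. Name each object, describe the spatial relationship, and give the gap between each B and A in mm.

A is a table. B is a stool. Three stools sit around the table at the +y, −x, +x sides. The gap between each stool and the table is 350 mm.

Each stool's nearest face is 350 mm from the table's bounding box.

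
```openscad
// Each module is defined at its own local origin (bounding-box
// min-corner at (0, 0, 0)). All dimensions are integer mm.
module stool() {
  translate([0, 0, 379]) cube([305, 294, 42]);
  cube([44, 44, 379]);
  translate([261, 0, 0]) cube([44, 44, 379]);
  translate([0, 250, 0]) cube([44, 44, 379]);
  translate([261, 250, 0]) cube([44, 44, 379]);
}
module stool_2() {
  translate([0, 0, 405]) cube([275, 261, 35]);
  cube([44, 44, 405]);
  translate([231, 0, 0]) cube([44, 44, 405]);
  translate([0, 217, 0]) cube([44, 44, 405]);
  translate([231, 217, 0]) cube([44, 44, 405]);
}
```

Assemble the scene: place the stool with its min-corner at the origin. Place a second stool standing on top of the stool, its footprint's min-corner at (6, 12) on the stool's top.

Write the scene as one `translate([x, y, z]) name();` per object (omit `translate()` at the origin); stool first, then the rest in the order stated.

stool();
translate([6, 12, 421]) stool_2();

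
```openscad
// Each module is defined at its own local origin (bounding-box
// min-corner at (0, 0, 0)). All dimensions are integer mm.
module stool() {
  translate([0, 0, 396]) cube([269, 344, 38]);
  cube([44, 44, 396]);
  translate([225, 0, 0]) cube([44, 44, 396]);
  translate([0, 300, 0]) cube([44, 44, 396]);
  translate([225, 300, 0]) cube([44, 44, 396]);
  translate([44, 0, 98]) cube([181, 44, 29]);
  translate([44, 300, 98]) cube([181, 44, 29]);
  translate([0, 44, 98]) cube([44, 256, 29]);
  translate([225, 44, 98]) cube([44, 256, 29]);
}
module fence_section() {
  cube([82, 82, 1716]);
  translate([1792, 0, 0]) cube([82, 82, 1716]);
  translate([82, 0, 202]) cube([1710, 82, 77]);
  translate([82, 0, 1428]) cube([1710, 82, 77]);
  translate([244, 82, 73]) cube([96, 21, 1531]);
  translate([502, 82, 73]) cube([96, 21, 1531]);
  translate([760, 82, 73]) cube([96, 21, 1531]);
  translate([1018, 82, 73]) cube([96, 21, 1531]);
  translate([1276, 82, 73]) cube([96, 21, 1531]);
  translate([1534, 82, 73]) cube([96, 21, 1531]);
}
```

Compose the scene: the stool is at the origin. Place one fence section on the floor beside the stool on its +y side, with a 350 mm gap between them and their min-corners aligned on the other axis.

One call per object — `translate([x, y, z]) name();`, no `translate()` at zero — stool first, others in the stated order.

stool();
translate([0, 694, 0]) fence_section();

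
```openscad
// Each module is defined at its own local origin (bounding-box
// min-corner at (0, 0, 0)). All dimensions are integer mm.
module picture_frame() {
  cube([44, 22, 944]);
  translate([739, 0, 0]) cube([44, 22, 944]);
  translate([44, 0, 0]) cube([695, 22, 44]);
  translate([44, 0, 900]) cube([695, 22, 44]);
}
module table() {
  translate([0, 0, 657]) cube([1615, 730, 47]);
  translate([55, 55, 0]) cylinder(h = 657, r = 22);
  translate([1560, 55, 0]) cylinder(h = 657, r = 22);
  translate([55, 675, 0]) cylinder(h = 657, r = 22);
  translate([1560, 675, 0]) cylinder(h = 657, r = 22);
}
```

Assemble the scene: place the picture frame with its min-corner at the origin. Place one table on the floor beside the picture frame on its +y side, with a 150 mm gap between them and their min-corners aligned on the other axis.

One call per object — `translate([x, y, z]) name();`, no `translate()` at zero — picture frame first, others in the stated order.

picture_frame();
translate([0, 172, 0]) table();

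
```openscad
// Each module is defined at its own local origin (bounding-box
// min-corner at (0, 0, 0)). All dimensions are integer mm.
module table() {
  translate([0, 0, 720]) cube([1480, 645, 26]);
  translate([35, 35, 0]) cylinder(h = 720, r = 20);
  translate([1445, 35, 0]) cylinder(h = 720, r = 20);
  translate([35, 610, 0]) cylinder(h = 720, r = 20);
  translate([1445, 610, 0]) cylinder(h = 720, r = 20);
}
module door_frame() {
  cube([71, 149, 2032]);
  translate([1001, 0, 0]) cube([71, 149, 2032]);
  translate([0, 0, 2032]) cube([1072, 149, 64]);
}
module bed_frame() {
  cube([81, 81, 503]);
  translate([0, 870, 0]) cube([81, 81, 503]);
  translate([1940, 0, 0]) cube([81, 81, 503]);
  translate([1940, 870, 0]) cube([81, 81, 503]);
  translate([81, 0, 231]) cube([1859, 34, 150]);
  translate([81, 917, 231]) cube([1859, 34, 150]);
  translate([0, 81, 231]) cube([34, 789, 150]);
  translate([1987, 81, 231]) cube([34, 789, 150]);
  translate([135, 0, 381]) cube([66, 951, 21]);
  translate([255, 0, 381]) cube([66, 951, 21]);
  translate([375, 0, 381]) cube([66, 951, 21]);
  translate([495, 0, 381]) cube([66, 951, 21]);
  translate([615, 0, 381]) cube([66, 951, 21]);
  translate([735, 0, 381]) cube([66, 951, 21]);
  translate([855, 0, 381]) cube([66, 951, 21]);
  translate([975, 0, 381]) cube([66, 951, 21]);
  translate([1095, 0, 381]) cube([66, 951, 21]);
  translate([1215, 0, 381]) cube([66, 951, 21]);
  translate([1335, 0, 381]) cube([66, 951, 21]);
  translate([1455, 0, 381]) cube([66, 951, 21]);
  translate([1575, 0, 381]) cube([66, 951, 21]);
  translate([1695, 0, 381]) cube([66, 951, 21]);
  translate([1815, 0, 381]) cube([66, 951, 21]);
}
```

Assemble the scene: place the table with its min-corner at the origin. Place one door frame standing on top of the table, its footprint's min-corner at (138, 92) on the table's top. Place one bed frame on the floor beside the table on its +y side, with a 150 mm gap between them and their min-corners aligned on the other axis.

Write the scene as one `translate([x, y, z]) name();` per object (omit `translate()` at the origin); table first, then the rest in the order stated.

table();
translate([138, 92, 746]) door_frame();
translate([0, 795, 0]) bed_frame();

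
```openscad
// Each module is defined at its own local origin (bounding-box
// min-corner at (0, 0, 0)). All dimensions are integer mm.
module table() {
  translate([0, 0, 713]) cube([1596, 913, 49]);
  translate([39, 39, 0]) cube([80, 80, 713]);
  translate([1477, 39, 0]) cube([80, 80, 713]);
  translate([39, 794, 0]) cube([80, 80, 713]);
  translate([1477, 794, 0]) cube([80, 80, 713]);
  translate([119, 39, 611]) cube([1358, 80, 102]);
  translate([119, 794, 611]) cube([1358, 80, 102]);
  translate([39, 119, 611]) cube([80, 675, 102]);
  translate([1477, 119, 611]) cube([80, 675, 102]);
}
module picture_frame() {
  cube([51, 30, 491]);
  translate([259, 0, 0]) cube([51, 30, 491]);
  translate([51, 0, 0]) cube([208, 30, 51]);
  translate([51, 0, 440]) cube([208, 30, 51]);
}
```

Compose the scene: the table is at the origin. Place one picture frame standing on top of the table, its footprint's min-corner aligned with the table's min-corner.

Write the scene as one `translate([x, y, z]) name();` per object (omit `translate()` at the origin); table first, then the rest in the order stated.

table();
translate([0, 0, 762]) picture_frame();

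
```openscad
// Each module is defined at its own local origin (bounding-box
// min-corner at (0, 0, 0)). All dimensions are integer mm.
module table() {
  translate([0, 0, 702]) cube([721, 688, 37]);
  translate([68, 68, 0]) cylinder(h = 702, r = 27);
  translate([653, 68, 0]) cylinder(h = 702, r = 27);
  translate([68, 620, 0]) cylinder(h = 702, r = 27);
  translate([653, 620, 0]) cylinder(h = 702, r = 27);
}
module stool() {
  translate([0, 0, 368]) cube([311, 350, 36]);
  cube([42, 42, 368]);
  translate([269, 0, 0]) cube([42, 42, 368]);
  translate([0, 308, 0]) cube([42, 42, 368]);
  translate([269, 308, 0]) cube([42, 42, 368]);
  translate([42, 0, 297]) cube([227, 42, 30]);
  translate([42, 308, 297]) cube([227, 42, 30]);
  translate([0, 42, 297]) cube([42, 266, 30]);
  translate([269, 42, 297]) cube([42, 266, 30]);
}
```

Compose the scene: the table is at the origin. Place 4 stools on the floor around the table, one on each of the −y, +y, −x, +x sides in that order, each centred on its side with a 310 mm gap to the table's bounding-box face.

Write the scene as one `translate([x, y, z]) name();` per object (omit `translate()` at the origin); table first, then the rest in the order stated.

table();
translate([205, -660, 0]) stool();
translate([205, 998, 0]) stool();
translate([-621, 169, 0]) stool();
translate([1031, 169, 0]) stool();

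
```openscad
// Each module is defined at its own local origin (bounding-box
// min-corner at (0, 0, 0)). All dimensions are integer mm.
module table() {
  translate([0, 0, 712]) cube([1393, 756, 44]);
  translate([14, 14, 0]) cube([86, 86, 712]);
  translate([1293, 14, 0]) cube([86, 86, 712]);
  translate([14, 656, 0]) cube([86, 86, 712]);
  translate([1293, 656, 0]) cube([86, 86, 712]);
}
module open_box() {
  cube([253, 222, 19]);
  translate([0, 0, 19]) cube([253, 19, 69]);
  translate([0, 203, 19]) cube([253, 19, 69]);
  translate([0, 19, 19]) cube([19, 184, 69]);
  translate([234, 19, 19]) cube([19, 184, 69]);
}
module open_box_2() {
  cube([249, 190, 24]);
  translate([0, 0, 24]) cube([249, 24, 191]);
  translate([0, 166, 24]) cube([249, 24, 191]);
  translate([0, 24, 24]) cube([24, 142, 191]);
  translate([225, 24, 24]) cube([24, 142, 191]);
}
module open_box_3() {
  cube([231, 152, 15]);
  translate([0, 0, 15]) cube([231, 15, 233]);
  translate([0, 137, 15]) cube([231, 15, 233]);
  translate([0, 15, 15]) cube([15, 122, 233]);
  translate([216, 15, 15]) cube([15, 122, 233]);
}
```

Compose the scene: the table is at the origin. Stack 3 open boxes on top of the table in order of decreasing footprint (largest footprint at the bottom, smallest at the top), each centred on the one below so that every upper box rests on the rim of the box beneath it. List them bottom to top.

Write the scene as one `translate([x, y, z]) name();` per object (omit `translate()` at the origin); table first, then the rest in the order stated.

table();
translate([570, 267, 756]) open_box();
translate([572, 283, 844]) open_box_2();
translate([581, 302, 1059]) open_box_3();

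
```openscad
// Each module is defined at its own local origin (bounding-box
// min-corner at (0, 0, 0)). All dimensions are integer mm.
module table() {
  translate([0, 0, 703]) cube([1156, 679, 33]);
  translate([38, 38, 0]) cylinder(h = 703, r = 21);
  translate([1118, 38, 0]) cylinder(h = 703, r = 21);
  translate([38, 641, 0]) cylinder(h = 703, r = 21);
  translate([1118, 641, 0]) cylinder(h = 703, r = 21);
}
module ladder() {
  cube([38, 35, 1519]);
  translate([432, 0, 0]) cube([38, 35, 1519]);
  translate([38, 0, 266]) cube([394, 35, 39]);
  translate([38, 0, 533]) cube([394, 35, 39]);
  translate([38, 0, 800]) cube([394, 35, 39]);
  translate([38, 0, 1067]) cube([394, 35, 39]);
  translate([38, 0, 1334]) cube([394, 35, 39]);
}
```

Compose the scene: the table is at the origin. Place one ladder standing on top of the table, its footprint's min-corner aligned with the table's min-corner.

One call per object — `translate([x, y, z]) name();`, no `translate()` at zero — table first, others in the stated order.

table();
translate([0, 0, 736]) ladder();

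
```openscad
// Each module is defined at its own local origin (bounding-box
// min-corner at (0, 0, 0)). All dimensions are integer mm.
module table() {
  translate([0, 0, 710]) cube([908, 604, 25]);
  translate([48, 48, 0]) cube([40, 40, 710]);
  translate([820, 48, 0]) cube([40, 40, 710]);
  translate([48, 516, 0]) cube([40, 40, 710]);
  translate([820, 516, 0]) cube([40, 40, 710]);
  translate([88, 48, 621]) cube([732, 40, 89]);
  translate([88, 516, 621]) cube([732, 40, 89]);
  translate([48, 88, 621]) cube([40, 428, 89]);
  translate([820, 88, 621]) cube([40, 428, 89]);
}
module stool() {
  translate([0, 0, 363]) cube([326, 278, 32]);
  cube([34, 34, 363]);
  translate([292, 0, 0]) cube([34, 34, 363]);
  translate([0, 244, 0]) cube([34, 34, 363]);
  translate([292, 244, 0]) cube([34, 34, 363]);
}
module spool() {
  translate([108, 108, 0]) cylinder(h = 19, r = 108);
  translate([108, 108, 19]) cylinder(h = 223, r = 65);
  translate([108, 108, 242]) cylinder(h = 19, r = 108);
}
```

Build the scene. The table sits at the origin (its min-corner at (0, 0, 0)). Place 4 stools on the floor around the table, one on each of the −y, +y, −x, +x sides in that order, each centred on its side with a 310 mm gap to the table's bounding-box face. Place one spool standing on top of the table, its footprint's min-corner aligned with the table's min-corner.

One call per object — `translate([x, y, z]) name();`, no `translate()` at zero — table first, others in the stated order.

table();
translate([291, -588, 0]) stool();
translate([291, 914, 0]) stool();
translate([-636, 163, 0]) stool();
translate([1218, 163, 0]) stool();
translate([0, 0, 735]) spool();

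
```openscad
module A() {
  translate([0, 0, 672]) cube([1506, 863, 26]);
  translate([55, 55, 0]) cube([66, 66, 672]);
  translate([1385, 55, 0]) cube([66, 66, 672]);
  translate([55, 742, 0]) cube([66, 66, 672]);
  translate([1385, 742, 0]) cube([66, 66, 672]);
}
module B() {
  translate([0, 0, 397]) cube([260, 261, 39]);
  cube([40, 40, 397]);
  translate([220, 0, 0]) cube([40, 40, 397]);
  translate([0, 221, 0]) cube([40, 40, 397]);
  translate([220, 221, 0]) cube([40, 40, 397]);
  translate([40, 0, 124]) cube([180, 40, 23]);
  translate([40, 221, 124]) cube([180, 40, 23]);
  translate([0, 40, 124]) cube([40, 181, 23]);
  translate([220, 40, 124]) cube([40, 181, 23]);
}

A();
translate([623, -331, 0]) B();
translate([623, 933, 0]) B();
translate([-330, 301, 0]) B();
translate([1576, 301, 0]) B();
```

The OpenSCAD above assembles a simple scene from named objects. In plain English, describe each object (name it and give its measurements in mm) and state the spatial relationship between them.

A is a rectangular dining table. The top is 1506×863×26 mm with its upper surface at z = 698 mm. It stands on four 66×66 mm square legs, each inset 55 mm from the nearest pair of top edges, running from the floor to the underside of the top.

B is a simple wooden stool: a rectangular seat 260 mm (x) by 261 mm (y), 39 mm thick, top face at z = 436 mm, on four square legs, each 40×40 mm in cross-section. The legs rest on z = 0, each flush with a corner of the seat. Four stretchers, 40 mm wide and 23 mm tall, connect adjacent legs with their undersides at z = 124 mm, each running between the inner faces of the legs it joins and aligned with the legs' outer faces on the other axis.

Four stools sit around the table at the −y, +y, −x, +x sides.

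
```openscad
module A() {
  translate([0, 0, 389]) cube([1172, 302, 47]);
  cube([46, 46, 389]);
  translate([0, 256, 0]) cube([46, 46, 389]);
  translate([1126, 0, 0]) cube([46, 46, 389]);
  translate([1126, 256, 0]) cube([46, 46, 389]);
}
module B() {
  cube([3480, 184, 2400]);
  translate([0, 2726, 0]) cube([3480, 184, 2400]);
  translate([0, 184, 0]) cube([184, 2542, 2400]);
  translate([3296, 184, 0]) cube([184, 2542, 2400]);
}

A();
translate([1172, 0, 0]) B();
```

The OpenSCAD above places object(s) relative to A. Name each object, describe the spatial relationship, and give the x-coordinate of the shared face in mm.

A is a bench. B is a house frame. The house frame is against the bench's +x side, with their −y faces flush. The x-coordinate of the shared face is 1172 mm.

The bench's +x face and the house frame's −x face are both at x = 1172 mm.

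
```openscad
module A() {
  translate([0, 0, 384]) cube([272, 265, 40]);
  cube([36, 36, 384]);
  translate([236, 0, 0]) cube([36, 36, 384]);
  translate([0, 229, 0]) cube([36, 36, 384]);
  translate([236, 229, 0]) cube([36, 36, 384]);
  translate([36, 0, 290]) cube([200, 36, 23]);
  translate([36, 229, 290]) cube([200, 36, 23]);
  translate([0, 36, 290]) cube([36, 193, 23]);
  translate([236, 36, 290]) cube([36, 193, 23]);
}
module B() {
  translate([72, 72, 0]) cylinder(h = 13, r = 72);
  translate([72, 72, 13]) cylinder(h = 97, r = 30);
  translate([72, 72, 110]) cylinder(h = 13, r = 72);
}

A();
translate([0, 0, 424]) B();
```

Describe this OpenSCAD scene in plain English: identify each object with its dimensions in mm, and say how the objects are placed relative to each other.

A is a four-legged stool. The seat is 272×265 mm, 40 mm thick, top at z = 424 mm. It stands on four square legs, each 36×36 mm in cross-section, from z = 0 to the seat underside, each flush with a corner of the seat. Four stretchers, 36 mm wide and 23 mm tall, connect adjacent legs with their undersides at z = 290 mm, each running between the inner faces of the legs it joins and aligned with the legs' outer faces on the other axis.

B is a spool: two coaxial disc flanges of radius 72 mm and thickness 13 mm, joined by a core cylinder of radius 30 mm and height 97 mm. The lower flange rests on z = 0 and the three cylinders share a vertical axis.

The spool is on top of the stool.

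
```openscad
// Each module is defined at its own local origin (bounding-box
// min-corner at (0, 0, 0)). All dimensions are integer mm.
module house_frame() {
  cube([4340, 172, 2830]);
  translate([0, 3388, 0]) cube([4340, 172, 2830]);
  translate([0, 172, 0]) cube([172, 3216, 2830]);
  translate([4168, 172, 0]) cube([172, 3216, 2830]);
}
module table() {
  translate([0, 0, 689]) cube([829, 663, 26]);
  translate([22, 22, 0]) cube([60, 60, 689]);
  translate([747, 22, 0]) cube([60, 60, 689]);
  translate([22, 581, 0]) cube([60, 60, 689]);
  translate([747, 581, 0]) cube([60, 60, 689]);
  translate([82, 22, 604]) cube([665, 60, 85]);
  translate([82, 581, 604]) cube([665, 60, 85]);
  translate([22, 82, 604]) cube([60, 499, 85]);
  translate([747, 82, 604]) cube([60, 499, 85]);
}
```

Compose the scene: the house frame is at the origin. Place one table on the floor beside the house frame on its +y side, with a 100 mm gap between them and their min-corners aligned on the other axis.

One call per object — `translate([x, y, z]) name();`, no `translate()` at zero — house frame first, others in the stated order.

house_frame();
translate([0, 3660, 0]) table();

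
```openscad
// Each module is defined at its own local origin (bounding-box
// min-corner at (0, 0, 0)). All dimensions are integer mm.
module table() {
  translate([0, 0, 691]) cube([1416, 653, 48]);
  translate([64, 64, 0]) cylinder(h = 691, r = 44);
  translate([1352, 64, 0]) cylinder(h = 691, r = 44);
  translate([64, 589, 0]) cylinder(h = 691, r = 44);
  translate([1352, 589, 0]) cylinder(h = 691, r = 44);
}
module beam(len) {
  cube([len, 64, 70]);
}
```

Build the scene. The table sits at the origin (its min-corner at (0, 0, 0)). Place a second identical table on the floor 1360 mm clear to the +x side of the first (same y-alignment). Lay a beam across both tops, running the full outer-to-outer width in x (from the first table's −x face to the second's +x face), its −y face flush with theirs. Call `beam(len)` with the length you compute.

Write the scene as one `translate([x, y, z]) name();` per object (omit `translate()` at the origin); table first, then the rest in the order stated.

table();
translate([2776, 0, 0]) table();
translate([0, 0, 739]) beam(4192);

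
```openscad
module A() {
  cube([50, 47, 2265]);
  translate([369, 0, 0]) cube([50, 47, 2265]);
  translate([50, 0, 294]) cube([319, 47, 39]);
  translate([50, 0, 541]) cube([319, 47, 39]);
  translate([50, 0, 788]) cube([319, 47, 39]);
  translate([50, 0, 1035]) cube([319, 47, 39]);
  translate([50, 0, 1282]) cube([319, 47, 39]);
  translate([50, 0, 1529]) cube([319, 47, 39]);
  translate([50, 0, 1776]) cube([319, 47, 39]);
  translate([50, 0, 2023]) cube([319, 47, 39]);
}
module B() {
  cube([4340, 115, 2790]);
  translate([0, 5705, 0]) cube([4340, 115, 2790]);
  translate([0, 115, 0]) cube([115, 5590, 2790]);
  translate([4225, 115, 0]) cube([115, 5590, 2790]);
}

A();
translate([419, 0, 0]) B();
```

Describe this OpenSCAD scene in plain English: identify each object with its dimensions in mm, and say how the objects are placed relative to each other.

A is a wooden ladder with two side rails of 50×47 mm section and 2265 mm height, set 419 mm apart overall. Between them run 8 rectangular rungs (47 mm deep, 39 mm thick), front faces flush with the rails' −y face. The bottom of the first rung is 294 mm above the floor and each subsequent rung is 247 mm higher than the one below.

B is a box-shaped house frame (walls only): outside footprint 4340×5820 mm, wall height 2790 mm, wall thickness 115 mm. The two y-facing walls run the full x-width; the two x-facing walls fit between the inner faces of the y-facing walls.

The house frame is against the ladder's +x side, with their −y faces flush.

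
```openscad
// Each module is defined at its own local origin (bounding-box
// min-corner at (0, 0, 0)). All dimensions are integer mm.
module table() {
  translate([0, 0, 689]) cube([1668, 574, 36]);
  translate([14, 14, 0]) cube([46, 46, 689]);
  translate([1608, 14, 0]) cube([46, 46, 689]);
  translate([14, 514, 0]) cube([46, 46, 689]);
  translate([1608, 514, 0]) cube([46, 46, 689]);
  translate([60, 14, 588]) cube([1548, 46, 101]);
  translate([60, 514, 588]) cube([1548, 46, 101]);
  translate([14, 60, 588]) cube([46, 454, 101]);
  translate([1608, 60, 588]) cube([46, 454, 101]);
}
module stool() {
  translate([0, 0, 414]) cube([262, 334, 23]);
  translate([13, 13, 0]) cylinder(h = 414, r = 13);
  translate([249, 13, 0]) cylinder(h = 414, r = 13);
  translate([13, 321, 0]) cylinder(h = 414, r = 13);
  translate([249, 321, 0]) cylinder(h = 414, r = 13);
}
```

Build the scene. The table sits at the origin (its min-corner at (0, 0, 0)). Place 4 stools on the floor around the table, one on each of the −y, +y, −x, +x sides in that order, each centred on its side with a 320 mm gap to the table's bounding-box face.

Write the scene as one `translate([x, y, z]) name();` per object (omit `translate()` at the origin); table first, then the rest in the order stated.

table();
translate([703, -654, 0]) stool();
translate([703, 894, 0]) stool();
translate([-582, 120, 0]) stool();
translate([1988, 120, 0]) stool();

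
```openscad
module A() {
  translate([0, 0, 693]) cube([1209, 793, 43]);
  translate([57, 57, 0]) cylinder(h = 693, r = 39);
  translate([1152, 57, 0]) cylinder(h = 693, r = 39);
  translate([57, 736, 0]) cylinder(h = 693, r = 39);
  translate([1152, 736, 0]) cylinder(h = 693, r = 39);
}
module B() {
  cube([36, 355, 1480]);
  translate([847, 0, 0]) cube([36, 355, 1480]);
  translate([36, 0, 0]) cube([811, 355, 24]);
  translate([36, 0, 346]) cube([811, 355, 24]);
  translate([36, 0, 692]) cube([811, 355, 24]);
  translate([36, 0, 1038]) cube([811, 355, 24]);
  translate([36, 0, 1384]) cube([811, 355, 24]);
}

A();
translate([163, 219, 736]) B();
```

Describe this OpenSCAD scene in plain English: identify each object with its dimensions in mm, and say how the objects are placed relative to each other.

A is a rectangular dining table. The top is 1209×793×43 mm with its upper surface at z = 736 mm. It stands on four round legs of 78 mm diameter, each leg's bounding box inset 18 mm from the nearest pair of top edges, running from the floor to the underside of the top.

B is a bookshelf 883 mm wide overall, 355 mm deep and 1480 mm tall. The two sides are 36 mm thick vertical panels. 5 horizontal shelves of 24 mm thickness span between the inner faces of the sides; the lowest shelf sits on the floor and shelves are stacked with a clear vertical gap of 322 mm between each pair.

The bookshelf is on top of the table, centred.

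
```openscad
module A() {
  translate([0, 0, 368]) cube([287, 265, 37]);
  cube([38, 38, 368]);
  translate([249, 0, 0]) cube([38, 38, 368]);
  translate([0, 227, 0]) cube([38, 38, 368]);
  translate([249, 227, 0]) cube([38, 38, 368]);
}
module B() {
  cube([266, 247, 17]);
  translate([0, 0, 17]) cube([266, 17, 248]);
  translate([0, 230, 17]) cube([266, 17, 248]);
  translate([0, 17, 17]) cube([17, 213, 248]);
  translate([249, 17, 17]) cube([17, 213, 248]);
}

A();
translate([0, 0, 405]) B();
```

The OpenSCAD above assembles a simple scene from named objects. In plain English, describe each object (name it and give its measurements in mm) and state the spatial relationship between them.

A is a four-legged stool. The seat is a 287×265×37 mm slab whose top surface is at z = 405 mm; four square legs, each 38×38 mm in cross-section, run from the floor (z = 0) to the underside of the seat, each flush with a corner of the seat.

B is an open-topped rectangular box: outside dimensions 266×247×265 mm, with a uniform wall and base thickness of 17 mm. The base is a full 266×247 slab on the floor; four walls sit on top of the base. The front and back walls (the −y and +y sides) span the full width; the two side walls fit between them.

The open box is on top of the stool.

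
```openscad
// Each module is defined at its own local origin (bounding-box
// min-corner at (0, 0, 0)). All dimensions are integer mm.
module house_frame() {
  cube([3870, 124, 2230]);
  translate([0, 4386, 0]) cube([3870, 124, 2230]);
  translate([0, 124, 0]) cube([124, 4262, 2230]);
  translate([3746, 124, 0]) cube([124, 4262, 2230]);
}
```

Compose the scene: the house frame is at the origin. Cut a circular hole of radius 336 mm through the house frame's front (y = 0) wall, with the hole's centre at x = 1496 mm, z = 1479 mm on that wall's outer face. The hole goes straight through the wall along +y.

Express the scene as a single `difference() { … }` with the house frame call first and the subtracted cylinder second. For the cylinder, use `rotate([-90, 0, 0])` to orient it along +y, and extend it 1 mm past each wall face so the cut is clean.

difference() {
  house_frame();
  translate([1496, -1, 1479]) rotate([-90, 0, 0]) cylinder(h = 126, r = 336);
}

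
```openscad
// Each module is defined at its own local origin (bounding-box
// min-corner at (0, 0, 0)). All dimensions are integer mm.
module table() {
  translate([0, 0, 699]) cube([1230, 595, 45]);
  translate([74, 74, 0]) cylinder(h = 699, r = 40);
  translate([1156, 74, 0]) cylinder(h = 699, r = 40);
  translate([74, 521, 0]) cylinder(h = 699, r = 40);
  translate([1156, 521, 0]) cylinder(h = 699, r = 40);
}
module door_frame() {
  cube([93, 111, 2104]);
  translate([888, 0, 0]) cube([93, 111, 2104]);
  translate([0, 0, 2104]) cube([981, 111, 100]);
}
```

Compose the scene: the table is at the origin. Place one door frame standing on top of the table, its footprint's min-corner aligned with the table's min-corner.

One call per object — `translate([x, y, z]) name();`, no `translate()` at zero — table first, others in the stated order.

table();
translate([0, 0, 744]) door_frame();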